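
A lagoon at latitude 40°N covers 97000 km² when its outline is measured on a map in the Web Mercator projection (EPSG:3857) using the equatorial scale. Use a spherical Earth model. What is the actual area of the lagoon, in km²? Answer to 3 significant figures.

56900 km²

For Mercator, h = k = sec φ (a conformal cylindrical projection has a single point scale, 1/cos φ).
Areal scale = k² = sec²φ = 1/cos²(40°) = 1/0.7660² = 1.704.
True area = apparent / (areal scale) = 97000 / 1.704 ≈ 56900 km².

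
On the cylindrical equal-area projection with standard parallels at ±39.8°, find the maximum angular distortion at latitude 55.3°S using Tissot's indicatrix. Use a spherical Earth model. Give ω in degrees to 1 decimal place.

A cylindrical equal-area projection with standard parallel φ₀ has meridian scale h = cos φ / cos φ₀ and parallel scale k = cos φ₀ / cos φ (so areas are preserved, h·k = 1).
At 55.3°: h = 0.7410, k = 1.350; principal scales a = 1.350, b = 0.7410.
sin(ω/2) = (a − b)/(a + b) = 0.6086/2.091 = 0.2911, so ω = 2 arcsin(0.2911) ≈ 33.8°.

33.8°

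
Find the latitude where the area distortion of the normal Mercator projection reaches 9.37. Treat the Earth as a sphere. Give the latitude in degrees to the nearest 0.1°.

Mercator areal scale is sec²φ.
sec²φ = 9.37  ⇒  cos²φ = 0.1067  ⇒  cos φ = 0.3267.
φ = arccos(0.3267) ≈ 70.9°.

70.9°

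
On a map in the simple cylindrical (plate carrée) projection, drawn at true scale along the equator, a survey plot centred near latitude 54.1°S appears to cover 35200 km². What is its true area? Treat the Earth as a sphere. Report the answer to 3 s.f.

20600 km²

In the plate carrée (x = Rλ, y = Rφ), meridians are true-scale (h = 1) and parallels are stretched by k = sec φ.
Areal scale = h·k = 1 × sec φ; at 54.1°, h = 1.000, k = 1.705, so h·k = 1.705.
True area = apparent / (areal scale) = 35200 / 1.705 ≈ 20600 km².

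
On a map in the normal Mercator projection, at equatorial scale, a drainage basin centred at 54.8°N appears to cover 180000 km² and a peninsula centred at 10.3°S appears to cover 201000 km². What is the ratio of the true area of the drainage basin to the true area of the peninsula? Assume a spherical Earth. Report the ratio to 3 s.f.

0.307

Since Mercator area scale is 1/cos²φ, the true area equals the apparent area multiplied by cos²φ.
True area of drainage basin: 180000 × cos²(54.8°) = 180000 × 0.3323 = 59810 km².
True area of peninsula: 201000 × cos²(10.3°) = 201000 × 0.9680 = 194600 km².
Ratio = 59810 / 194600 ≈ 0.307.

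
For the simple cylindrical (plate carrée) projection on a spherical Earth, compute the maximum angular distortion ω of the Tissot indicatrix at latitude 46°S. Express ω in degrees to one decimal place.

Plate carrée maps x = Rλ, y = Rφ. The meridian scale is h = 1 and the parallel scale is k = 1/cos φ = sec φ.
At 46°: h = 1.000, k = 1.440; principal scales a = 1.440, b = 1.000.
sin(ω/2) = (a − b)/(a + b) = 0.4396/2.440 = 0.1802, so ω = 2 arcsin(0.1802) ≈ 20.8°.

20.8°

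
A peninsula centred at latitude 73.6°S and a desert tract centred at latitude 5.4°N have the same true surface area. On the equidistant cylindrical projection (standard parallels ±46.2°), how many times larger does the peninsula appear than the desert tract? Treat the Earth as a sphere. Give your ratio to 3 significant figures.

3.53

The equidistant cylindrical projection with φ₀ = 46.2° has h = 1 (meridians true) and k = cos φ₀ / cos φ along parallels.
Areal scale at 73.6°: h·k = 1.000 × 2.451 = 2.451.
Areal scale at 5.4°: h·k = 1.000 × 0.6952 = 0.6952.
Ratio = 2.451/0.6952 ≈ 3.53.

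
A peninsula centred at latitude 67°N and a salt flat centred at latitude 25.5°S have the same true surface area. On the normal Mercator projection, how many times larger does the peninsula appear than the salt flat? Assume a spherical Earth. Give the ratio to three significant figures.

5.34

Mercator areal scale is sec²φ.
At 67°: sec²(67°) = 1/0.3907² = 6.550.
At 25.5°: sec²(25.5°) = 1/0.9026² = 1.228.
Ratio = 6.550/1.228 = cos²(25.5°)/cos²(67°) ≈ 5.34.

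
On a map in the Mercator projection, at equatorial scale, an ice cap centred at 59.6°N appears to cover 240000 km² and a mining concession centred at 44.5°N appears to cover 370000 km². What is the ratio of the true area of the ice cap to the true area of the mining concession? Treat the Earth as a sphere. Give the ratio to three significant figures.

0.327

On Mercator the areal scale is sec²φ, so true area = apparent × cos²φ.
True area of ice cap: 240000 × cos²(59.6°) = 240000 × 0.2561 = 61460 km².
True area of mining concession: 370000 × cos²(44.5°) = 370000 × 0.5087 = 188200 km².
Ratio = 61460 / 188200 ≈ 0.327.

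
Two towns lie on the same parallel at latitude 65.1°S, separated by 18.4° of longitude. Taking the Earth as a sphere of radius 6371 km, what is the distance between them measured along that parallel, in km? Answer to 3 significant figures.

861 km

Arc length along a parallel = R cos φ · Δλ (with Δλ in radians).
= 6371 × cos 65.1° × (18.4° × π/180) = 6371 × 0.4210 × 0.3211 ≈ 861 km.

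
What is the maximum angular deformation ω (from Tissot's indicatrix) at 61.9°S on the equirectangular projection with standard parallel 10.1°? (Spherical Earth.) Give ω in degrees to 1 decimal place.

In the equirectangular projection with standard parallel φ₀ = 10.1° (x = Rλ cos φ₀, y = Rφ), meridians are true-scale (h = 1) and the parallel scale is k = cos φ₀ / cos φ.
At 61.9°: h = 1.000, k = 2.090; principal scales a = 2.090, b = 1.000.
sin(ω/2) = (a − b)/(a + b) = 1.090/3.090 = 0.3528, so ω = 2 arcsin(0.3528) ≈ 41.3°.

41.3°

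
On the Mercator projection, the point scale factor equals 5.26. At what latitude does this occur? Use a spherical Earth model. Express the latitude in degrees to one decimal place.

Mercator scale is k = sec φ = 1/cos φ.
1/cos φ = 5.26  ⇒  cos φ = 0.1901  ⇒  φ = arccos(0.1901) ≈ 79.0°.

79.0°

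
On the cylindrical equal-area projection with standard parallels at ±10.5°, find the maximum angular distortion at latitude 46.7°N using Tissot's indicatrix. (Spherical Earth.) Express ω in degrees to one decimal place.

40.4°

A cylindrical equal-area projection with standard parallel φ₀ has meridian scale h = cos φ / cos φ₀ and parallel scale k = cos φ₀ / cos φ (so areas are preserved, h·k = 1).
At 46.7°: h = 0.6975, k = 1.434; principal scales a = 1.434, b = 0.6975.
sin(ω/2) = (a − b)/(a + b) = 0.7362/2.131 = 0.3454, so ω = 2 arcsin(0.3454) ≈ 40.4°.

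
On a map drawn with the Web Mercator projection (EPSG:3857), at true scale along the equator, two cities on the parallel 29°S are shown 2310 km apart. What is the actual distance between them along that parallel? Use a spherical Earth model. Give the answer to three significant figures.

2020 km

The Mercator projection is conformal; its linear scale factor is the same in every direction and equals sec φ = 1/cos φ.
Along the parallel at 29°, map distances are exaggerated by k = sec 29° = 1.143.
True distance = 2310 / 1.143 = 2310 × cos 29° ≈ 2020 km.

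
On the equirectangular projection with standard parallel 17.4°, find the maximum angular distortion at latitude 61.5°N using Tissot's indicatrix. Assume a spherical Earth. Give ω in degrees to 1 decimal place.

The equidistant cylindrical projection with φ₀ = 17.4° has h = 1 (meridians true) and k = cos φ₀ / cos φ along parallels.
At 61.5°: h = 1.000, k = 2.000; principal scales a = 2.000, b = 1.000.
sin(ω/2) = (a − b)/(a + b) = 0.9998/3.000 = 0.3333, so ω = 2 arcsin(0.3333) ≈ 38.9°.

38.9°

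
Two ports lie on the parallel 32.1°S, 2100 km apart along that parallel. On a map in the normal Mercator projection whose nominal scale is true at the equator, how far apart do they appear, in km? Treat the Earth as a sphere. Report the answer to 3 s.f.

2480 km

For Mercator, h = k = sec φ (a conformal cylindrical projection has a single point scale, 1/cos φ).
Along the parallel, k = sec 32.1° = 1/0.8471 = 1.180.
Map distance = 2100 × 1.180 ≈ 2480 km.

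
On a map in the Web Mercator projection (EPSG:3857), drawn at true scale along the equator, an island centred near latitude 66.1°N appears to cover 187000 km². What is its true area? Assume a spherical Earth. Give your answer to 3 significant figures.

The Mercator projection is conformal; its linear scale factor is the same in every direction and equals sec φ = 1/cos φ.
Areal scale = k² = sec²φ = 1/cos²(66.1°) = 1/0.4051² = 6.092.
True area = apparent / (areal scale) = 187000 / 6.092 ≈ 30700 km².

30700 km²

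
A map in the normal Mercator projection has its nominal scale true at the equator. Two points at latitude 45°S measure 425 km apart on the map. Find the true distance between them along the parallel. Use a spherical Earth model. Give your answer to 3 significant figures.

The Mercator projection is conformal; its linear scale factor is the same in every direction and equals sec φ = 1/cos φ.
Along the parallel at 45°, map distances are exaggerated by k = sec 45° = 1.414.
True distance = 425 / 1.414 = 425 × cos 45° ≈ 301 km.

301 km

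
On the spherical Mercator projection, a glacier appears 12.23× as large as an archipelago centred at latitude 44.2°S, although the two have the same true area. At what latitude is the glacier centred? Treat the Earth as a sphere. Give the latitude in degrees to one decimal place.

78.2°

Mercator areal scale is sec²φ, so apparent-area ratio = sec²φ₁ / sec²φ₂ = cos²φ₂ / cos²φ₁.
cos²φ₂ / cos²φ₁ = 12.23  ⇒  cos φ₁ = cos 44.2° / √12.23 = 0.7169/3.497 = 0.2050.
φ₁ = arccos(0.2050) ≈ 78.2°.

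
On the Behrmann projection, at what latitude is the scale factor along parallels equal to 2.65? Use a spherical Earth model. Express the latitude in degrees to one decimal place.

The Behrmann projection is cylindrical equal-area with φ₀ = 30°. For cylindrical equal-area with standard parallel φ₀, h = cos φ / cos φ₀ and k = cos φ₀ / cos φ, so h·k = 1.
k = cos φ₀ / cos φ = 2.65  ⇒  cos φ = cos 30° / 2.65 = 0.3268.
φ = arccos(0.3268) ≈ 70.9°.

70.9°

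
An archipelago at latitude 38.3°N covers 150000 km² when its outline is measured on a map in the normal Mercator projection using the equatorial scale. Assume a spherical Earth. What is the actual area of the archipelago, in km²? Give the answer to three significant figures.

92400 km²

The Mercator projection is conformal; its linear scale factor is the same in every direction and equals sec φ = 1/cos φ.
Areal scale = k² = sec²φ = 1/cos²(38.3°) = 1/0.7848² = 1.624.
True area = apparent / (areal scale) = 150000 / 1.624 ≈ 92400 km².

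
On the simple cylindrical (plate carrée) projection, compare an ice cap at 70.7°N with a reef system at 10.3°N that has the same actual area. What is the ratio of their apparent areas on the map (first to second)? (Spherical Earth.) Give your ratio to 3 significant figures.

2.98

Plate carrée maps x = Rλ, y = Rφ. The meridian scale is h = 1 and the parallel scale is k = 1/cos φ = sec φ.
Areal scale at 70.7°: h·k = 1.000 × 3.026 = 3.026.
Areal scale at 10.3°: h·k = 1.000 × 1.016 = 1.016.
Ratio = 3.026/1.016 ≈ 2.98.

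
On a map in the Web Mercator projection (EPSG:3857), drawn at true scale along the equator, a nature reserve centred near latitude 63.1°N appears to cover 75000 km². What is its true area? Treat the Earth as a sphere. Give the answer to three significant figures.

The Mercator projection is conformal; its linear scale factor is the same in every direction and equals sec φ = 1/cos φ.
Areal scale = k² = sec²φ = 1/cos²(63.1°) = 1/0.4524² = 4.885.
True area = apparent / (areal scale) = 75000 / 4.885 ≈ 15400 km².

15400 km²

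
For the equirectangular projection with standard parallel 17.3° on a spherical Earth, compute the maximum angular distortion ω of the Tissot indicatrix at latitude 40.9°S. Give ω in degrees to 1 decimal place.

13.4°

With standard parallel φ₀ = 17.3°, the equirectangular projection gives x = Rλ cos φ₀, y = Rφ, so h = 1 and k = cos 17.3° / cos φ.
At 40.9°: h = 1.000, k = 1.263; principal scales a = 1.263, b = 1.000.
sin(ω/2) = (a − b)/(a + b) = 0.2632/2.263 = 0.1163, so ω = 2 arcsin(0.1163) ≈ 13.4°.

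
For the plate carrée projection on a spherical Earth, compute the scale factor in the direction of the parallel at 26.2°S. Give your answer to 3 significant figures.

1.11

Plate carrée maps x = Rλ, y = Rφ. The meridian scale is h = 1 and the parallel scale is k = 1/cos φ = sec φ.
k = 1/cos 26.2° = 1/0.8973 = 1.115.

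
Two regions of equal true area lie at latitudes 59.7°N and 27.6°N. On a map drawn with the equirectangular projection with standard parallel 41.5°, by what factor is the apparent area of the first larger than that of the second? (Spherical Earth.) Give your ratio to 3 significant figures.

1.76

The equidistant cylindrical projection with φ₀ = 41.5° has h = 1 (meridians true) and k = cos φ₀ / cos φ along parallels.
Areal scale at 59.7°: h·k = 1.000 × 1.484 = 1.484.
Areal scale at 27.6°: h·k = 1.000 × 0.8451 = 0.8451.
Ratio = 1.484/0.8451 ≈ 1.76.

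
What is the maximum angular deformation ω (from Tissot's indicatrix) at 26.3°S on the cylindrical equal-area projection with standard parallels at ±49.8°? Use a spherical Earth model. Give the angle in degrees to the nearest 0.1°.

37.0°

Cylindrical equal-area (φ₀ = 49.8°): h = cos φ / cos 49.8° along meridians, k = cos 49.8° / cos φ along parallels; h·k = 1.
At 26.3°: h = 1.389, k = 0.7200; principal scales a = 1.389, b = 0.7200.
sin(ω/2) = (a − b)/(a + b) = 0.6689/2.109 = 0.3172, so ω = 2 arcsin(0.3172) ≈ 37.0°.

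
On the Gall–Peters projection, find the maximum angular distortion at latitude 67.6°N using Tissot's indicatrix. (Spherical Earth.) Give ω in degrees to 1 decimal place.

Gall–Peters is a cylindrical equal-area projection with standard parallels at ±45°. For cylindrical equal-area with standard parallel φ₀, h = cos φ / cos φ₀ and k = cos φ₀ / cos φ, so h·k = 1.
At 67.6°: h = 0.5389, k = 1.856; principal scales a = 1.856, b = 0.5389.
sin(ω/2) = (a − b)/(a + b) = 1.317/2.394 = 0.5499, so ω = 2 arcsin(0.5499) ≈ 66.7°.

66.7°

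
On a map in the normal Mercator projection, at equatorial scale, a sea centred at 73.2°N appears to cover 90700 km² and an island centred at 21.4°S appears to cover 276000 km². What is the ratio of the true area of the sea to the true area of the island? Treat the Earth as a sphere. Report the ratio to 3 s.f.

0.0317

Since Mercator area scale is 1/cos²φ, the true area equals the apparent area multiplied by cos²φ.
True area of sea: 90700 × cos²(73.2°) = 90700 × 0.08354 = 7577 km².
True area of island: 276000 × cos²(21.4°) = 276000 × 0.8669 = 239300 km².
Ratio = 7577 / 239300 ≈ 0.0317.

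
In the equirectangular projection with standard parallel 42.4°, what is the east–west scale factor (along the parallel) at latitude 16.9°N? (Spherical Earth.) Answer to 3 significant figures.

In the equirectangular projection with standard parallel φ₀ = 42.4° (x = Rλ cos φ₀, y = Rφ), meridians are true-scale (h = 1) and the parallel scale is k = cos φ₀ / cos φ.
k = cos 42.4° / cos 16.9° = 0.7385/0.9568 = 0.7718.

0.772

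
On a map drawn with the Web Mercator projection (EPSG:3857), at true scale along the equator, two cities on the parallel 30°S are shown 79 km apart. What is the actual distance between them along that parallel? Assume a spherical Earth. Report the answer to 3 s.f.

68.4 km

Mercator is conformal, so the point scale is isotropic: h = k = sec φ = 1/cos φ.
Along the parallel at 30°, map distances are exaggerated by k = sec 30° = 1.155.
True distance = 79 / 1.155 = 79 × cos 30° ≈ 68.4 km.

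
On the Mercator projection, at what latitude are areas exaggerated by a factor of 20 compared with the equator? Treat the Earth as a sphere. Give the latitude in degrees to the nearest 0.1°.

77.1°

Mercator areal scale is sec²φ.
sec²φ = 20  ⇒  cos²φ = 0.05000  ⇒  cos φ = 0.2236.
φ = arccos(0.2236) ≈ 77.1°.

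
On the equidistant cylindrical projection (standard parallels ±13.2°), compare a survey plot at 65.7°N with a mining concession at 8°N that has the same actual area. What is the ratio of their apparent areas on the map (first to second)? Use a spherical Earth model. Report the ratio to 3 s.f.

2.41

The equidistant cylindrical projection with φ₀ = 13.2° has h = 1 (meridians true) and k = cos φ₀ / cos φ along parallels.
Areal scale at 65.7°: h·k = 1.000 × 2.366 = 2.366.
Areal scale at 8°: h·k = 1.000 × 0.9831 = 0.9831.
Ratio = 2.366/0.9831 ≈ 2.41.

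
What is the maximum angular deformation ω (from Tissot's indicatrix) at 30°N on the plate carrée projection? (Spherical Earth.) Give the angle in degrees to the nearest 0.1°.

For the equirectangular projection with φ₀ = 0 (plate carrée), h = 1 along meridians and k = sec φ along parallels.
At 30°: h = 1.000, k = 1.155; principal scales a = 1.155, b = 1.000.
sin(ω/2) = (a − b)/(a + b) = 0.1547/2.155 = 0.07180, so ω = 2 arcsin(0.07180) ≈ 8.2°.

8.2°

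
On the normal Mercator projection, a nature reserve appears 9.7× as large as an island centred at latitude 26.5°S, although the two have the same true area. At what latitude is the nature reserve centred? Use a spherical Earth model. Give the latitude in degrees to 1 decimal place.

For equal true areas on Mercator, apparent areas scale as sec²φ, so the ratio is cos²φ₂ / cos²φ₁.
cos²φ₂ / cos²φ₁ = 9.7  ⇒  cos φ₁ = cos 26.5° / √9.7 = 0.8949/3.114 = 0.2873.
φ₁ = arccos(0.2873) ≈ 73.3°.

73.3°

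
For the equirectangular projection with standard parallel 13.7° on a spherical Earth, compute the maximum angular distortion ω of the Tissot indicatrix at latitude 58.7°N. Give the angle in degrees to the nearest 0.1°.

In the equirectangular projection with standard parallel φ₀ = 13.7° (x = Rλ cos φ₀, y = Rφ), meridians are true-scale (h = 1) and the parallel scale is k = cos φ₀ / cos φ.
At 58.7°: h = 1.000, k = 1.870; principal scales a = 1.870, b = 1.000.
sin(ω/2) = (a − b)/(a + b) = 0.8701/2.870 = 0.3032, so ω = 2 arcsin(0.3032) ≈ 35.3°.

35.3°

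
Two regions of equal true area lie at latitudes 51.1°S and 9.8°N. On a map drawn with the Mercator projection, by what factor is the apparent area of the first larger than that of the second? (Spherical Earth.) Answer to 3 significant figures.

Mercator areal scale is sec²φ.
At 51.1°: sec²(51.1°) = 1/0.6280² = 2.536.
At 9.8°: sec²(9.8°) = 1/0.9854² = 1.030.
Ratio = 2.536/1.030 = cos²(9.8°)/cos²(51.1°) ≈ 2.46.

2.46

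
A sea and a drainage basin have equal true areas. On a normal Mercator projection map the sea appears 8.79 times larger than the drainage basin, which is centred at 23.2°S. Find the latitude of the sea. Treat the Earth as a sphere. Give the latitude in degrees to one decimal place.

71.9°

Mercator areal scale is sec²φ, so apparent-area ratio = sec²φ₁ / sec²φ₂ = cos²φ₂ / cos²φ₁.
cos²φ₂ / cos²φ₁ = 8.79  ⇒  cos φ₁ = cos 23.2° / √8.79 = 0.9191/2.965 = 0.3100.
φ₁ = arccos(0.3100) ≈ 71.9°.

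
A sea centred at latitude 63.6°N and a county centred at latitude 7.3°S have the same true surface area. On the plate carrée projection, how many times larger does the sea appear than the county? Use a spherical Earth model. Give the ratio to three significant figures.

Plate carrée maps x = Rλ, y = Rφ. The meridian scale is h = 1 and the parallel scale is k = 1/cos φ = sec φ.
Areal scale at 63.6°: h·k = 1.000 × 2.249 = 2.249.
Areal scale at 7.3°: h·k = 1.000 × 1.008 = 1.008.
Ratio = 2.249/1.008 ≈ 2.23.

2.23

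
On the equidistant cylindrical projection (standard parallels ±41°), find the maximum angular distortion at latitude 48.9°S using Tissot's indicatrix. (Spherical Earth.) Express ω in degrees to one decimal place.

7.9°

With standard parallel φ₀ = 41°, the equirectangular projection gives x = Rλ cos φ₀, y = Rφ, so h = 1 and k = cos 41° / cos φ.
At 48.9°: h = 1.000, k = 1.148; principal scales a = 1.148, b = 1.000.
sin(ω/2) = (a − b)/(a + b) = 0.1481/2.148 = 0.06893, so ω = 2 arcsin(0.06893) ≈ 7.9°.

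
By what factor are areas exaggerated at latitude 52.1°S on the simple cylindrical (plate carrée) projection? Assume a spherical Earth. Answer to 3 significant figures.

Plate carrée maps x = Rλ, y = Rφ. The meridian scale is h = 1 and the parallel scale is k = 1/cos φ = sec φ.
Areal scale = h·k = 1 × sec φ; at 52.1°, h = 1.000, k = 1.628, so h·k = 1.628.

1.63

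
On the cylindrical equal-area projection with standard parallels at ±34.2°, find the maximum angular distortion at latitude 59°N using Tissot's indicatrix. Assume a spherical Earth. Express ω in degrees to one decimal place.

52.4°

A cylindrical equal-area projection with standard parallel φ₀ has meridian scale h = cos φ / cos φ₀ and parallel scale k = cos φ₀ / cos φ (so areas are preserved, h·k = 1).
At 59°: h = 0.6227, k = 1.606; principal scales a = 1.606, b = 0.6227.
sin(ω/2) = (a − b)/(a + b) = 0.9831/2.229 = 0.4412, so ω = 2 arcsin(0.4412) ≈ 52.4°.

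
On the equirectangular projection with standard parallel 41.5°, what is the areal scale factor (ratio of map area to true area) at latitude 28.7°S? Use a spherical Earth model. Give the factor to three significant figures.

With standard parallel φ₀ = 41.5°, the equirectangular projection gives x = Rλ cos φ₀, y = Rφ, so h = 1 and k = cos 41.5° / cos φ.
Areal scale = h·k = 1 × cos φ₀ / cos φ; at 28.7°, h = 1.000, k = 0.8539, so h·k = 0.8539.

0.854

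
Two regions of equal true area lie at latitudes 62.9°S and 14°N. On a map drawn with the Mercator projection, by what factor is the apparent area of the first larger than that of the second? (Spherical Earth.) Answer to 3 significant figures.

4.54

On Mercator, area is exaggerated by sec²φ = 1/cos²φ.
At 62.9°: sec²(62.9°) = 1/0.4555² = 4.819.
At 14°: sec²(14°) = 1/0.9703² = 1.062.
Ratio = 4.819/1.062 = cos²(14°)/cos²(62.9°) ≈ 4.54.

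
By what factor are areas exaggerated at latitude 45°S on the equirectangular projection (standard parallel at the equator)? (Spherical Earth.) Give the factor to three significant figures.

In the plate carrée (x = Rλ, y = Rφ), meridians are true-scale (h = 1) and parallels are stretched by k = sec φ.
Areal scale = h·k = 1 × sec φ; at 45°, h = 1.000, k = 1.414, so h·k = 1.414.

1.41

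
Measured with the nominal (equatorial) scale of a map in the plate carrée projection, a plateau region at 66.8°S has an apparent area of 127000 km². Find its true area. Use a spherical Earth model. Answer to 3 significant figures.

50000 km²

In the plate carrée (x = Rλ, y = Rφ), meridians are true-scale (h = 1) and parallels are stretched by k = sec φ.
Areal scale = h·k = 1 × sec φ; at 66.8°, h = 1.000, k = 2.538, so h·k = 2.538.
True area = apparent / (areal scale) = 127000 / 2.538 ≈ 50000 km².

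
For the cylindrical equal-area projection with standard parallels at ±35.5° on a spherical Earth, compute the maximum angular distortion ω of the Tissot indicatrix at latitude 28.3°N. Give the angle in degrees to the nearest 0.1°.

9.0°

For cylindrical equal-area with standard parallel φ₀, h = cos φ / cos φ₀ and k = cos φ₀ / cos φ, so h·k = 1.
At 28.3°: h = 1.082, k = 0.9246; principal scales a = 1.082, b = 0.9246.
sin(ω/2) = (a − b)/(a + b) = 0.1569/2.006 = 0.07820, so ω = 2 arcsin(0.07820) ≈ 9.0°.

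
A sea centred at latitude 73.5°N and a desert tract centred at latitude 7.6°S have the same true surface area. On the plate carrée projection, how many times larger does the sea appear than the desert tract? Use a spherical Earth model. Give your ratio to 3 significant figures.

Plate carrée maps x = Rλ, y = Rφ. The meridian scale is h = 1 and the parallel scale is k = 1/cos φ = sec φ.
Areal scale at 73.5°: h·k = 1.000 × 3.521 = 3.521.
Areal scale at 7.6°: h·k = 1.000 × 1.009 = 1.009.
Ratio = 3.521/1.009 ≈ 3.49.

3.49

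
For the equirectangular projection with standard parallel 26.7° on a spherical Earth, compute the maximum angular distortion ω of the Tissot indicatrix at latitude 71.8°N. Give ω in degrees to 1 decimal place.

57.6°

With standard parallel φ₀ = 26.7°, the equirectangular projection gives x = Rλ cos φ₀, y = Rφ, so h = 1 and k = cos 26.7° / cos φ.
At 71.8°: h = 1.000, k = 2.860; principal scales a = 2.860, b = 1.000.
sin(ω/2) = (a − b)/(a + b) = 1.860/3.860 = 0.4819, so ω = 2 arcsin(0.4819) ≈ 57.6°.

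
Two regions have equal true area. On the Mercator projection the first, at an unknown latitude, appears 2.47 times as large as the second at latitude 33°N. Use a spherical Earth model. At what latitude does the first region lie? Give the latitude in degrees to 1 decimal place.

57.7°

Mercator areal scale is sec²φ, so apparent-area ratio = sec²φ₁ / sec²φ₂ = cos²φ₂ / cos²φ₁.
cos²φ₂ / cos²φ₁ = 2.47  ⇒  cos φ₁ = cos 33° / √2.47 = 0.8387/1.572 = 0.5336.
φ₁ = arccos(0.5336) ≈ 57.7°.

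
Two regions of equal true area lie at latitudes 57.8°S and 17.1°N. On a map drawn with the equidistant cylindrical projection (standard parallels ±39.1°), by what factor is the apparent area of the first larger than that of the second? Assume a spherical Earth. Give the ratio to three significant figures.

1.79

The equidistant cylindrical projection with φ₀ = 39.1° has h = 1 (meridians true) and k = cos φ₀ / cos φ along parallels.
Areal scale at 57.8°: h·k = 1.000 × 1.456 = 1.456.
Areal scale at 17.1°: h·k = 1.000 × 0.8119 = 0.8119.
Ratio = 1.456/0.8119 ≈ 1.79.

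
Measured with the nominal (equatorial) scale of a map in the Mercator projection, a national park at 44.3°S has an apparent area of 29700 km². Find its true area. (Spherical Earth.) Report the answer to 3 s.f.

15200 km²

The Mercator projection is conformal; its linear scale factor is the same in every direction and equals sec φ = 1/cos φ.
Areal scale = k² = sec²φ = 1/cos²(44.3°) = 1/0.7157² = 1.952.
True area = apparent / (areal scale) = 29700 / 1.952 ≈ 15200 km².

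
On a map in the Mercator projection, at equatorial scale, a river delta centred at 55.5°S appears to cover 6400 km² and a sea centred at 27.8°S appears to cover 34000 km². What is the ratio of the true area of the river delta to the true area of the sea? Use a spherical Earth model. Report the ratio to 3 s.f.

0.0772

On Mercator the areal scale is sec²φ, so true area = apparent × cos²φ.
True area of river delta: 6400 × cos²(55.5°) = 6400 × 0.3208 = 2053 km².
True area of sea: 34000 × cos²(27.8°) = 34000 × 0.7825 = 26600 km².
Ratio = 2053 / 26600 ≈ 0.0772.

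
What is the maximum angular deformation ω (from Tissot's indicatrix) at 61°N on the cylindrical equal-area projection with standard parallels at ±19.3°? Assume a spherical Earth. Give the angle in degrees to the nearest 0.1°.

71.2°

For cylindrical equal-area with standard parallel φ₀, h = cos φ / cos φ₀ and k = cos φ₀ / cos φ, so h·k = 1.
At 61°: h = 0.5137, k = 1.947; principal scales a = 1.947, b = 0.5137.
sin(ω/2) = (a − b)/(a + b) = 1.433/2.460 = 0.5824, so ω = 2 arcsin(0.5824) ≈ 71.2°.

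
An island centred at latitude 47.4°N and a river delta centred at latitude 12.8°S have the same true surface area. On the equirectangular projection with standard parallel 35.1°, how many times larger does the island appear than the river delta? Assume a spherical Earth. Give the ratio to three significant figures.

1.44

With standard parallel φ₀ = 35.1°, the equirectangular projection gives x = Rλ cos φ₀, y = Rφ, so h = 1 and k = cos 35.1° / cos φ.
Areal scale at 47.4°: h·k = 1.000 × 1.209 = 1.209.
Areal scale at 12.8°: h·k = 1.000 × 0.8390 = 0.8390.
Ratio = 1.209/0.8390 ≈ 1.44.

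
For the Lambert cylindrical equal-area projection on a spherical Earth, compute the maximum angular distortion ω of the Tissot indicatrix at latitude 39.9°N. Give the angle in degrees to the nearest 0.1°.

30.0°

The Lambert cylindrical equal-area projection is the cylindrical equal-area projection with its standard parallel at the equator (φ₀ = 0). For cylindrical equal-area with standard parallel φ₀, h = cos φ / cos φ₀ and k = cos φ₀ / cos φ, so h·k = 1.
At 39.9°: h = 0.7672, k = 1.304; principal scales a = 1.304, b = 0.7672.
sin(ω/2) = (a − b)/(a + b) = 0.5363/2.071 = 0.2590, so ω = 2 arcsin(0.2590) ≈ 30.0°.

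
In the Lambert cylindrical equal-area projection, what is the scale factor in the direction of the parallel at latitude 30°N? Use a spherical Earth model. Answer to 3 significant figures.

The Lambert cylindrical equal-area projection is the cylindrical equal-area projection with its standard parallel at the equator (φ₀ = 0). Cylindrical equal-area (φ₀ = 0°): h = cos φ / cos 0° along meridians, k = cos 0° / cos φ along parallels; h·k = 1.
k = cos 0° / cos 30° = 1.000/0.8660 = 1.155.

1.15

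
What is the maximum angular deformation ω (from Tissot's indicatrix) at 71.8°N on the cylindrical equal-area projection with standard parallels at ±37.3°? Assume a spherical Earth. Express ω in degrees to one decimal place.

94.3°

Cylindrical equal-area (φ₀ = 37.3°): h = cos φ / cos 37.3° along meridians, k = cos 37.3° / cos φ along parallels; h·k = 1.
At 71.8°: h = 0.3926, k = 2.547; principal scales a = 2.547, b = 0.3926.
sin(ω/2) = (a − b)/(a + b) = 2.154/2.940 = 0.7329, so ω = 2 arcsin(0.7329) ≈ 94.3°.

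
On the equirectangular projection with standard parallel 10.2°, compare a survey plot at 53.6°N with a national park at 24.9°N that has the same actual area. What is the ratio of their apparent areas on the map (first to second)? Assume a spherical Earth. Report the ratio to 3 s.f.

1.53

With standard parallel φ₀ = 10.2°, the equirectangular projection gives x = Rλ cos φ₀, y = Rφ, so h = 1 and k = cos 10.2° / cos φ.
Areal scale at 53.6°: h·k = 1.000 × 1.659 = 1.659.
Areal scale at 24.9°: h·k = 1.000 × 1.085 = 1.085.
Ratio = 1.659/1.085 ≈ 1.53.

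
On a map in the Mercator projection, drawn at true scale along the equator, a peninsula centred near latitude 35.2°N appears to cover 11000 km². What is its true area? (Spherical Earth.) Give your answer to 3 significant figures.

Mercator is conformal, so the point scale is isotropic: h = k = sec φ = 1/cos φ.
Areal scale = k² = sec²φ = 1/cos²(35.2°) = 1/0.8171² = 1.498.
True area = apparent / (areal scale) = 11000 / 1.498 ≈ 7340 km².

7340 km²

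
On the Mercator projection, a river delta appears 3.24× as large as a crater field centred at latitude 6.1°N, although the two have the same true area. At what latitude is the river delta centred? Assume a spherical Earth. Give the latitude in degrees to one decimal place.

56.5°

For equal true areas on Mercator, apparent areas scale as sec²φ, so the ratio is cos²φ₂ / cos²φ₁.
cos²φ₂ / cos²φ₁ = 3.24  ⇒  cos φ₁ = cos 6.1° / √3.24 = 0.9943/1.800 = 0.5524.
φ₁ = arccos(0.5524) ≈ 56.5°.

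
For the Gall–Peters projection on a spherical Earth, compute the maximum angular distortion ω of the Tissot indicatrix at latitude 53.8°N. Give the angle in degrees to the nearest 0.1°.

20.5°

The Gall–Peters projection is cylindrical equal-area with φ₀ = 45°. Cylindrical equal-area (φ₀ = 45°): h = cos φ / cos 45° along meridians, k = cos 45° / cos φ along parallels; h·k = 1.
At 53.8°: h = 0.8352, k = 1.197; principal scales a = 1.197, b = 0.8352.
sin(ω/2) = (a − b)/(a + b) = 0.3620/2.032 = 0.1781, so ω = 2 arcsin(0.1781) ≈ 20.5°.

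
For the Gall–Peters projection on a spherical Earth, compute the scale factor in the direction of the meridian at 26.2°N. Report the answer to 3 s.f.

1.27

The Gall–Peters projection is cylindrical equal-area with φ₀ = 45°. A cylindrical equal-area projection with standard parallel φ₀ has meridian scale h = cos φ / cos φ₀ and parallel scale k = cos φ₀ / cos φ (so areas are preserved, h·k = 1).
h = cos 26.2° / cos 45° = 0.8973/0.7071 = 1.269.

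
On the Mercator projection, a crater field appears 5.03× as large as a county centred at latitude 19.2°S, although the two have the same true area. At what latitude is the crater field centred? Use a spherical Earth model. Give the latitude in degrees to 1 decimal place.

For equal true areas on Mercator, apparent areas scale as sec²φ, so the ratio is cos²φ₂ / cos²φ₁.
cos²φ₂ / cos²φ₁ = 5.03  ⇒  cos φ₁ = cos 19.2° / √5.03 = 0.9444/2.243 = 0.4211.
φ₁ = arccos(0.4211) ≈ 65.1°.

65.1°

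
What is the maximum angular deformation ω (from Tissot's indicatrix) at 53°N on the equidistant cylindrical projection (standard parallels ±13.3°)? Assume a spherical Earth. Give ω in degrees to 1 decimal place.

27.3°

With standard parallel φ₀ = 13.3°, the equirectangular projection gives x = Rλ cos φ₀, y = Rφ, so h = 1 and k = cos 13.3° / cos φ.
At 53°: h = 1.000, k = 1.617; principal scales a = 1.617, b = 1.000.
sin(ω/2) = (a − b)/(a + b) = 0.6171/2.617 = 0.2358, so ω = 2 arcsin(0.2358) ≈ 27.3°.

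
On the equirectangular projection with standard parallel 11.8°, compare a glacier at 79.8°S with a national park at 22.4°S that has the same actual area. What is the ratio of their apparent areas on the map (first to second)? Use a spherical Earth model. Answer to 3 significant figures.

5.22

The equidistant cylindrical projection with φ₀ = 11.8° has h = 1 (meridians true) and k = cos φ₀ / cos φ along parallels.
Areal scale at 79.8°: h·k = 1.000 × 5.528 = 5.528.
Areal scale at 22.4°: h·k = 1.000 × 1.059 = 1.059.
Ratio = 5.528/1.059 ≈ 5.22.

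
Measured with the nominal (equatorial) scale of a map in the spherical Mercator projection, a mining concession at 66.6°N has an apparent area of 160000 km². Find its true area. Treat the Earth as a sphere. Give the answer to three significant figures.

Mercator is conformal, so the point scale is isotropic: h = k = sec φ = 1/cos φ.
Areal scale = k² = sec²φ = 1/cos²(66.6°) = 1/0.3971² = 6.340.
True area = apparent / (areal scale) = 160000 / 6.340 ≈ 25200 km².

25200 km²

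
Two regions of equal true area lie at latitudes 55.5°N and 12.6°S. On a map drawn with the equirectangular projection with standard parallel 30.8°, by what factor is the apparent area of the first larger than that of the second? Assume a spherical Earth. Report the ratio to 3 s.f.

1.72

In the equirectangular projection with standard parallel φ₀ = 30.8° (x = Rλ cos φ₀, y = Rφ), meridians are true-scale (h = 1) and the parallel scale is k = cos φ₀ / cos φ.
Areal scale at 55.5°: h·k = 1.000 × 1.517 = 1.517.
Areal scale at 12.6°: h·k = 1.000 × 0.8802 = 0.8802.
Ratio = 1.517/0.8802 ≈ 1.72.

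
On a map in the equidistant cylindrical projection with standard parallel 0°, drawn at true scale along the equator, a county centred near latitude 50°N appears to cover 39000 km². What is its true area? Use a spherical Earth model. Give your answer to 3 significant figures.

25100 km²

In the plate carrée (x = Rλ, y = Rφ), meridians are true-scale (h = 1) and parallels are stretched by k = sec φ.
Areal scale = h·k = 1 × sec φ; at 50°, h = 1.000, k = 1.556, so h·k = 1.556.
True area = apparent / (areal scale) = 39000 / 1.556 ≈ 25100 km².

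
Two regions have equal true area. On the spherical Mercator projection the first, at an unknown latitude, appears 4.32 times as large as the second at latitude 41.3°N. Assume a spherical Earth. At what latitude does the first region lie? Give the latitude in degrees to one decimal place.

For equal true areas on Mercator, apparent areas scale as sec²φ, so the ratio is cos²φ₂ / cos²φ₁.
cos²φ₂ / cos²φ₁ = 4.32  ⇒  cos φ₁ = cos 41.3° / √4.32 = 0.7513/2.078 = 0.3615.
φ₁ = arccos(0.3615) ≈ 68.8°.

68.8°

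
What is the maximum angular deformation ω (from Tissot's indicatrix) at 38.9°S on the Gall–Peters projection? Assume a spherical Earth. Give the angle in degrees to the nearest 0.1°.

11.0°

The Gall–Peters projection is cylindrical equal-area with φ₀ = 45°. A cylindrical equal-area projection with standard parallel φ₀ has meridian scale h = cos φ / cos φ₀ and parallel scale k = cos φ₀ / cos φ (so areas are preserved, h·k = 1).
At 38.9°: h = 1.101, k = 0.9086; principal scales a = 1.101, b = 0.9086.
sin(ω/2) = (a − b)/(a + b) = 0.1920/2.009 = 0.09556, so ω = 2 arcsin(0.09556) ≈ 11.0°.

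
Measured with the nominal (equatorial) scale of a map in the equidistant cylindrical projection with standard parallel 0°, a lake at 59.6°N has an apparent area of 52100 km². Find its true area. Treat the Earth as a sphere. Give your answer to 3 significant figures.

26400 km²

In the plate carrée (x = Rλ, y = Rφ), meridians are true-scale (h = 1) and parallels are stretched by k = sec φ.
Areal scale = h·k = 1 × sec φ; at 59.6°, h = 1.000, k = 1.976, so h·k = 1.976.
True area = apparent / (areal scale) = 52100 / 1.976 ≈ 26400 km².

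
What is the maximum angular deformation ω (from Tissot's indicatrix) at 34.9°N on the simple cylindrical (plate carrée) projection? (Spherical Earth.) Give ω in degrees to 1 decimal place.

For the equirectangular projection with φ₀ = 0 (plate carrée), h = 1 along meridians and k = sec φ along parallels.
At 34.9°: h = 1.000, k = 1.219; principal scales a = 1.219, b = 1.000.
sin(ω/2) = (a − b)/(a + b) = 0.2193/2.219 = 0.09881, so ω = 2 arcsin(0.09881) ≈ 11.3°.

11.3°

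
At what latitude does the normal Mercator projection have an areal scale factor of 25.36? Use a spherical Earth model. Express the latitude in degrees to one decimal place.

Mercator areal scale is sec²φ.
sec²φ = 25.36  ⇒  cos²φ = 0.03943  ⇒  cos φ = 0.1986.
φ = arccos(0.1986) ≈ 78.5°.

78.5°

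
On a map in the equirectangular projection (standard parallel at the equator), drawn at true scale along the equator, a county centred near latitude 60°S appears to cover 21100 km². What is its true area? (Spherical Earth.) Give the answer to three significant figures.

In the plate carrée (x = Rλ, y = Rφ), meridians are true-scale (h = 1) and parallels are stretched by k = sec φ.
Areal scale = h·k = 1 × sec φ; at 60°, h = 1.000, k = 2.000, so h·k = 2.000.
True area = apparent / (areal scale) = 21100 / 2.000 ≈ 10600 km².

10600 km²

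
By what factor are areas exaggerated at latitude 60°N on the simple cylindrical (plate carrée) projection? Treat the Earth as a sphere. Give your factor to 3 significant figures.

Plate carrée maps x = Rλ, y = Rφ. The meridian scale is h = 1 and the parallel scale is k = 1/cos φ = sec φ.
Areal scale = h·k = 1 × sec φ; at 60°, h = 1.000, k = 2.000, so h·k = 2.000.

2.00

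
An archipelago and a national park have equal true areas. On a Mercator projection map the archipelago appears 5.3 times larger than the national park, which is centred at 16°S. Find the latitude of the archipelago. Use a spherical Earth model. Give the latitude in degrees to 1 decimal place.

65.3°

For equal true areas on Mercator, apparent areas scale as sec²φ, so the ratio is cos²φ₂ / cos²φ₁.
cos²φ₂ / cos²φ₁ = 5.3  ⇒  cos φ₁ = cos 16° / √5.3 = 0.9613/2.302 = 0.4175.
φ₁ = arccos(0.4175) ≈ 65.3°.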